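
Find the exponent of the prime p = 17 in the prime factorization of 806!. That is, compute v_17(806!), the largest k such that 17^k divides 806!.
v_17(806!) = 49

Legendre's formula: v_p(n!) = Σ_{k ≥ 1} ⌊n / p^k⌋. For p = 17, n = 806, the terms are:
  ⌊806/17^1⌋ = ⌊806/17⌋ = 47
  ⌊806/17^2⌋ = ⌊806/289⌋ = 2
(the next term ⌊806/17^3⌋ = 0, terminating the sum). Summing: v_17(806!) = 47 + 2 = 49.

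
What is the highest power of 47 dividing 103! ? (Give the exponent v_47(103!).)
v_47(103!) = 2

Legendre's formula: v_p(n!) = Σ_{k ≥ 1} ⌊n / p^k⌋. For p = 47, n = 103, the terms are:
  ⌊103/47^1⌋ = ⌊103/47⌋ = 2
(the next term ⌊103/47^2⌋ = 0, terminating the sum). Summing: v_47(103!) = 2 = 2.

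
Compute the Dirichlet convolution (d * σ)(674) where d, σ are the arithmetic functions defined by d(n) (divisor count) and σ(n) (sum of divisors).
(d * σ)(674) = 1700

Divisors of 674: [1, 2, 337, 674]. For each d | 674:
  d = 1: d(1) · σ(674/1) = 1 · 1014 = 1014
  d = 2: d(2) · σ(674/2) = 2 · 338 = 676
  d = 337: d(337) · σ(674/337) = 2 · 3 = 6
  d = 674: d(674) · σ(674/674) = 4 · 1 = 4
Summing: (d * σ)(674) = 1014 + 676 + 6 + 4 = 1700.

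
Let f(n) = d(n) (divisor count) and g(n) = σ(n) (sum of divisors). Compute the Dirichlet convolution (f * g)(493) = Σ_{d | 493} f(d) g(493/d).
(d * σ)(493) = 640

Divisors of 493: [1, 17, 29, 493]. For each d | 493:
  d = 1: d(1) · σ(493/1) = 1 · 540 = 540
  d = 17: d(17) · σ(493/17) = 2 · 30 = 60
  d = 29: d(29) · σ(493/29) = 2 · 18 = 36
  d = 493: d(493) · σ(493/493) = 4 · 1 = 4
Summing: (d * σ)(493) = 540 + 60 + 36 + 4 = 640.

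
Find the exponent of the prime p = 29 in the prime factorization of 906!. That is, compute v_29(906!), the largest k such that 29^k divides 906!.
v_29(906!) = 32

Legendre's formula: v_p(n!) = Σ_{k ≥ 1} ⌊n / p^k⌋. For p = 29, n = 906, the terms are:
  ⌊906/29^1⌋ = ⌊906/29⌋ = 31
  ⌊906/29^2⌋ = ⌊906/841⌋ = 1
(the next term ⌊906/29^3⌋ = 0, terminating the sum). Summing: v_29(906!) = 31 + 1 = 32.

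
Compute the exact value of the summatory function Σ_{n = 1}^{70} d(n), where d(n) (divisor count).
Σ_{n ≤ 70} d(n) = 312

Compute d(n) for each 1 ≤ n ≤ 70: d(1) = 1, d(2) = 2, d(3) = 2, d(4) = 3, d(5) = 2, d(6) = 4, d(7) = 2, d(8) = 4, d(9) = 3, d(10) = 4, d(11) = 2, d(12) = 6, d(13) = 2, d(14) = 4, d(15) = 4, d(16) = 5, d(17) = 2, d(18) = 6, d(19) = 2, d(20) = 6, d(21) = 4, d(22) = 4, d(23) = 2, d(24) = 8, d(25) = 3, d(26) = 4, d(27) = 4, d(28) = 6, d(29) = 2, d(30) = 8, d(31) = 2, d(32) = 6, d(33) = 4, d(34) = 4, d(35) = 4, d(36) = 9, d(37) = 2, d(38) = 4, d(39) = 4, d(40) = 8, d(41) = 2, d(42) = 8, d(43) = 2, d(44) = 6, d(45) = 6, d(46) = 4, d(47) = 2, d(48) = 10, d(49) = 3, d(50) = 6, d(51) = 4, d(52) = 6, d(53) = 2, d(54) = 8, d(55) = 4, d(56) = 8, d(57) = 4, d(58) = 4, d(59) = 2, d(60) = 12, d(61) = 2, d(62) = 4, d(63) = 6, d(64) = 7, d(65) = 4, d(66) = 8, d(67) = 2, d(68) = 6, d(69) = 4, d(70) = 8. Summing all 70 values: 312. (Dirichlet's divisor formula: Σ_{n ≤ x} d(n) = x ln(x) + (2γ − 1) x + O(√x). For x = 70, the asymptotic estimate is ≈ 308.20.)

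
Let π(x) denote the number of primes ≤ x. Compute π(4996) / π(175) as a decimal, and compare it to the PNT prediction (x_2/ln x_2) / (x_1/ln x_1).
π(4996)/π(175) = 668/40 ≈ 16.7000;  PNT prediction ≈ 17.3133.

π(175) = 40 and π(4996) = 668, so π(4996)/π(175) ≈ 16.7000. The PNT-predicted ratio is (4996/ln(4996)) / (175/ln(175)) ≈ 17.3133. The two agree to within a few percent, as expected.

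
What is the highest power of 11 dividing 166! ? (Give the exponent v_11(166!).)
v_11(166!) = 16

Legendre's formula: v_p(n!) = Σ_{k ≥ 1} ⌊n / p^k⌋. For p = 11, n = 166, the terms are:
  ⌊166/11^1⌋ = ⌊166/11⌋ = 15
  ⌊166/11^2⌋ = ⌊166/121⌋ = 1
(the next term ⌊166/11^3⌋ = 0, terminating the sum). Summing: v_11(166!) = 15 + 1 = 16.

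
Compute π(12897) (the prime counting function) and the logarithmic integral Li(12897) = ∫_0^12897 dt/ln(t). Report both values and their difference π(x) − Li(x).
π(12897) = 1534;  Li(12897) ≈ 1556.23;  π(x) − Li(x) ≈ -22.23.

Direct count of primes ≤ 12897 gives π(12897) = 1534. Numerical evaluation of the logarithmic integral gives Li(12897) ≈ 1556.23. The difference π(x) − Li(x) ≈ -22.23 is typically negative for small/moderate x (Li(x) overestimates), though Littlewood's theorem shows this sign changes infinitely often.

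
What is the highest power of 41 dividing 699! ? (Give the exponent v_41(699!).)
v_41(699!) = 17

Legendre's formula: v_p(n!) = Σ_{k ≥ 1} ⌊n / p^k⌋. For p = 41, n = 699, the terms are:
  ⌊699/41^1⌋ = ⌊699/41⌋ = 17
(the next term ⌊699/41^2⌋ = 0, terminating the sum). Summing: v_41(699!) = 17 = 17.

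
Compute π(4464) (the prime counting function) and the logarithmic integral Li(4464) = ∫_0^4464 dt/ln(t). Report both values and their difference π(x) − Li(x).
π(4464) = 607;  Li(4464) ≈ 620.93;  π(x) − Li(x) ≈ -13.93.

Direct count of primes ≤ 4464 gives π(4464) = 607. Numerical evaluation of the logarithmic integral gives Li(4464) ≈ 620.93. The difference π(x) − Li(x) ≈ -13.93 is typically negative for small/moderate x (Li(x) overestimates), though Littlewood's theorem shows this sign changes infinitely often.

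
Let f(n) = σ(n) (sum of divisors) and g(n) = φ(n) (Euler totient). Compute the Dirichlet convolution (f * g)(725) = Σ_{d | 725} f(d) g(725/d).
(σ * φ)(725) = 4350

Divisors of 725: [1, 5, 25, 29, 145, 725]. For each d | 725:
  d = 1: σ(1) · φ(725/1) = 1 · 560 = 560
  d = 5: σ(5) · φ(725/5) = 6 · 112 = 672
  d = 25: σ(25) · φ(725/25) = 31 · 28 = 868
  d = 29: σ(29) · φ(725/29) = 30 · 20 = 600
  d = 145: σ(145) · φ(725/145) = 180 · 4 = 720
  d = 725: σ(725) · φ(725/725) = 930 · 1 = 930
Summing: (σ * φ)(725) = 560 + 672 + 868 + 600 + 720 + 930 = 4350.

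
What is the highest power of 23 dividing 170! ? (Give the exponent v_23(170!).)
v_23(170!) = 7

Legendre's formula: v_p(n!) = Σ_{k ≥ 1} ⌊n / p^k⌋. For p = 23, n = 170, the terms are:
  ⌊170/23^1⌋ = ⌊170/23⌋ = 7
(the next term ⌊170/23^2⌋ = 0, terminating the sum). Summing: v_23(170!) = 7 = 7.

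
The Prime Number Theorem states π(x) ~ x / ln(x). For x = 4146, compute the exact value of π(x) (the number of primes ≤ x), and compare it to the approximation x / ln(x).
π(4146) = 570;  x/ln(x) ≈ 497.73;  relative error ≈ 12.68%.

Directly count primes up to 4146: π(4146) = 570. The PNT approximation gives 4146/ln(4146) ≈ 4146/8.32990 ≈ 497.73. Relative error (π(x) − x/ln(x)) / π(x) ≈ 12.68%; the approximation is known to undercount slightly (Li(x) is a better estimate).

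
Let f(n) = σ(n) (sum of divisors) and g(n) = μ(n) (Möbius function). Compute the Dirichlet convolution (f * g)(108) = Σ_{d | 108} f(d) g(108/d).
(σ * μ)(108) = 108

Divisors of 108: [1, 2, 3, 4, 6, 9, 12, 18, 27, 36, 54, 108]. For each d | 108:
  d = 1: σ(1) · μ(108/1) = 1 · 0 = 0
  d = 2: σ(2) · μ(108/2) = 3 · 0 = 0
  d = 3: σ(3) · μ(108/3) = 4 · 0 = 0
  d = 4: σ(4) · μ(108/4) = 7 · 0 = 0
  d = 6: σ(6) · μ(108/6) = 12 · 0 = 0
  d = 9: σ(9) · μ(108/9) = 13 · 0 = 0
  d = 12: σ(12) · μ(108/12) = 28 · 0 = 0
  d = 18: σ(18) · μ(108/18) = 39 · 1 = 39
  d = 27: σ(27) · μ(108/27) = 40 · 0 = 0
  d = 36: σ(36) · μ(108/36) = 91 · -1 = -91
  d = 54: σ(54) · μ(108/54) = 120 · -1 = -120
  d = 108: σ(108) · μ(108/108) = 280 · 1 = 280
Summing: (σ * μ)(108) = 0 + 0 + 0 + 0 + 0 + 0 + 0 + 39 + 0 + -91 + -120 + 280 = 108.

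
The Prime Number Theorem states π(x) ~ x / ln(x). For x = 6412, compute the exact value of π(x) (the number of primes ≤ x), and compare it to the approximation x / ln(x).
π(6412) = 834;  x/ln(x) ≈ 731.47;  relative error ≈ 12.29%.

Directly count primes up to 6412: π(6412) = 834. The PNT approximation gives 6412/ln(6412) ≈ 6412/8.76593 ≈ 731.47. Relative error (π(x) − x/ln(x)) / π(x) ≈ 12.29%; the approximation is known to undercount slightly (Li(x) is a better estimate).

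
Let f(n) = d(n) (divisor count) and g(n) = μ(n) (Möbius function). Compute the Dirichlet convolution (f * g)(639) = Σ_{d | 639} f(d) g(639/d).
(d * μ)(639) = 1

Divisors of 639: [1, 3, 9, 71, 213, 639]. For each d | 639:
  d = 1: d(1) · μ(639/1) = 1 · 0 = 0
  d = 3: d(3) · μ(639/3) = 2 · 1 = 2
  d = 9: d(9) · μ(639/9) = 3 · -1 = -3
  d = 71: d(71) · μ(639/71) = 2 · 0 = 0
  d = 213: d(213) · μ(639/213) = 4 · -1 = -4
  d = 639: d(639) · μ(639/639) = 6 · 1 = 6
Summing: (d * μ)(639) = 0 + 2 + -3 + 0 + -4 + 6 = 1.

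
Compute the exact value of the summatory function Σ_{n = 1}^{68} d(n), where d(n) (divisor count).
Σ_{n ≤ 68} d(n) = 300

Compute d(n) for each 1 ≤ n ≤ 68: d(1) = 1, d(2) = 2, d(3) = 2, d(4) = 3, d(5) = 2, d(6) = 4, d(7) = 2, d(8) = 4, d(9) = 3, d(10) = 4, d(11) = 2, d(12) = 6, d(13) = 2, d(14) = 4, d(15) = 4, d(16) = 5, d(17) = 2, d(18) = 6, d(19) = 2, d(20) = 6, d(21) = 4, d(22) = 4, d(23) = 2, d(24) = 8, d(25) = 3, d(26) = 4, d(27) = 4, d(28) = 6, d(29) = 2, d(30) = 8, d(31) = 2, d(32) = 6, d(33) = 4, d(34) = 4, d(35) = 4, d(36) = 9, d(37) = 2, d(38) = 4, d(39) = 4, d(40) = 8, d(41) = 2, d(42) = 8, d(43) = 2, d(44) = 6, d(45) = 6, d(46) = 4, d(47) = 2, d(48) = 10, d(49) = 3, d(50) = 6, d(51) = 4, d(52) = 6, d(53) = 2, d(54) = 8, d(55) = 4, d(56) = 8, d(57) = 4, d(58) = 4, d(59) = 2, d(60) = 12, d(61) = 2, d(62) = 4, d(63) = 6, d(64) = 7, d(65) = 4, d(66) = 8, d(67) = 2, d(68) = 6. Summing all 68 values: 300. (Dirichlet's divisor formula: Σ_{n ≤ x} d(n) = x ln(x) + (2γ − 1) x + O(√x). For x = 68, the asymptotic estimate is ≈ 297.43.)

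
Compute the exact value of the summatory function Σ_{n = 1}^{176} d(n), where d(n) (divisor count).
Σ_{n ≤ 176} d(n) = 943

Compute d(n) for each 1 ≤ n ≤ 176: d(1) = 1, d(2) = 2, d(3) = 2, d(4) = 3, d(5) = 2, d(6) = 4, d(7) = 2, d(8) = 4, d(9) = 3, d(10) = 4, d(11) = 2, d(12) = 6, d(13) = 2, d(14) = 4, d(15) = 4, d(16) = 5, d(17) = 2, d(18) = 6, d(19) = 2, d(20) = 6, d(21) = 4, d(22) = 4, d(23) = 2, d(24) = 8, d(25) = 3, d(26) = 4, d(27) = 4, d(28) = 6, d(29) = 2, d(30) = 8, d(31) = 2, d(32) = 6, d(33) = 4, d(34) = 4, d(35) = 4, d(36) = 9, d(37) = 2, d(38) = 4, d(39) = 4, d(40) = 8, d(41) = 2, d(42) = 8, d(43) = 2, d(44) = 6, d(45) = 6, d(46) = 4, d(47) = 2, d(48) = 10, d(49) = 3, d(50) = 6, d(51) = 4, d(52) = 6, d(53) = 2, d(54) = 8, d(55) = 4, d(56) = 8, d(57) = 4, d(58) = 4, d(59) = 2, d(60) = 12, d(61) = 2, d(62) = 4, d(63) = 6, d(64) = 7, d(65) = 4, d(66) = 8, d(67) = 2, d(68) = 6, d(69) = 4, d(70) = 8, d(71) = 2, d(72) = 12, d(73) = 2, d(74) = 4, d(75) = 6, d(76) = 6, d(77) = 4, d(78) = 8, d(79) = 2, d(80) = 10, d(81) = 5, d(82) = 4, d(83) = 2, d(84) = 12, d(85) = 4, d(86) = 4, d(87) = 4, d(88) = 8, d(89) = 2, d(90) = 12, d(91) = 4, d(92) = 6, d(93) = 4, d(94) = 4, d(95) = 4, d(96) = 12, d(97) = 2, d(98) = 6, d(99) = 6, d(100) = 9, d(101) = 2, d(102) = 8, d(103) = 2, d(104) = 8, d(105) = 8, d(106) = 4, d(107) = 2, d(108) = 12, d(109) = 2, d(110) = 8, d(111) = 4, d(112) = 10, d(113) = 2, d(114) = 8, d(115) = 4, d(116) = 6, d(117) = 6, d(118) = 4, d(119) = 4, d(120) = 16, d(121) = 3, d(122) = 4, d(123) = 4, d(124) = 6, d(125) = 4, d(126) = 12, d(127) = 2, d(128) = 8, d(129) = 4, d(130) = 8, d(131) = 2, d(132) = 12, d(133) = 4, d(134) = 4, d(135) = 8, d(136) = 8, d(137) = 2, d(138) = 8, d(139) = 2, d(140) = 12, d(141) = 4, d(142) = 4, d(143) = 4, d(144) = 15, d(145) = 4, d(146) = 4, d(147) = 6, d(148) = 6, d(149) = 2, d(150) = 12, d(151) = 2, d(152) = 8, d(153) = 6, d(154) = 8, d(155) = 4, d(156) = 12, d(157) = 2, d(158) = 4, d(159) = 4, d(160) = 12, d(161) = 4, d(162) = 10, d(163) = 2, d(164) = 6, d(165) = 8, d(166) = 4, d(167) = 2, d(168) = 16, d(169) = 3, d(170) = 8, d(171) = 6, d(172) = 6, d(173) = 2, d(174) = 8, d(175) = 6, d(176) = 10. Summing all 176 values: 943. (Dirichlet's divisor formula: Σ_{n ≤ x} d(n) = x ln(x) + (2γ − 1) x + O(√x). For x = 176, the asymptotic estimate is ≈ 937.19.)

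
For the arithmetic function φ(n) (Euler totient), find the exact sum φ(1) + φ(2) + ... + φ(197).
Σ_{n ≤ 197} φ(n) = 11894

Compute φ(n) for each 1 ≤ n ≤ 197: φ(1) = 1, φ(2) = 1, φ(3) = 2, φ(4) = 2, φ(5) = 4, φ(6) = 2, φ(7) = 6, φ(8) = 4, φ(9) = 6, φ(10) = 4, φ(11) = 10, φ(12) = 4, φ(13) = 12, φ(14) = 6, φ(15) = 8, φ(16) = 8, φ(17) = 16, φ(18) = 6, φ(19) = 18, φ(20) = 8, φ(21) = 12, φ(22) = 10, φ(23) = 22, φ(24) = 8, φ(25) = 20, φ(26) = 12, φ(27) = 18, φ(28) = 12, φ(29) = 28, φ(30) = 8, φ(31) = 30, φ(32) = 16, φ(33) = 20, φ(34) = 16, φ(35) = 24, φ(36) = 12, φ(37) = 36, φ(38) = 18, φ(39) = 24, φ(40) = 16, φ(41) = 40, φ(42) = 12, φ(43) = 42, φ(44) = 20, φ(45) = 24, φ(46) = 22, φ(47) = 46, φ(48) = 16, φ(49) = 42, φ(50) = 20, φ(51) = 32, φ(52) = 24, φ(53) = 52, φ(54) = 18, φ(55) = 40, φ(56) = 24, φ(57) = 36, φ(58) = 28, φ(59) = 58, φ(60) = 16, φ(61) = 60, φ(62) = 30, φ(63) = 36, φ(64) = 32, φ(65) = 48, φ(66) = 20, φ(67) = 66, φ(68) = 32, φ(69) = 44, φ(70) = 24, φ(71) = 70, φ(72) = 24, φ(73) = 72, φ(74) = 36, φ(75) = 40, φ(76) = 36, φ(77) = 60, φ(78) = 24, φ(79) = 78, φ(80) = 32, φ(81) = 54, φ(82) = 40, φ(83) = 82, φ(84) = 24, φ(85) = 64, φ(86) = 42, φ(87) = 56, φ(88) = 40, φ(89) = 88, φ(90) = 24, φ(91) = 72, φ(92) = 44, φ(93) = 60, φ(94) = 46, φ(95) = 72, φ(96) = 32, φ(97) = 96, φ(98) = 42, φ(99) = 60, φ(100) = 40, φ(101) = 100, φ(102) = 32, φ(103) = 102, φ(104) = 48, φ(105) = 48, φ(106) = 52, φ(107) = 106, φ(108) = 36, φ(109) = 108, φ(110) = 40, φ(111) = 72, φ(112) = 48, φ(113) = 112, φ(114) = 36, φ(115) = 88, φ(116) = 56, φ(117) = 72, φ(118) = 58, φ(119) = 96, φ(120) = 32, φ(121) = 110, φ(122) = 60, φ(123) = 80, φ(124) = 60, φ(125) = 100, φ(126) = 36, φ(127) = 126, φ(128) = 64, φ(129) = 84, φ(130) = 48, φ(131) = 130, φ(132) = 40, φ(133) = 108, φ(134) = 66, φ(135) = 72, φ(136) = 64, φ(137) = 136, φ(138) = 44, φ(139) = 138, φ(140) = 48, φ(141) = 92, φ(142) = 70, φ(143) = 120, φ(144) = 48, φ(145) = 112, φ(146) = 72, φ(147) = 84, φ(148) = 72, φ(149) = 148, φ(150) = 40, φ(151) = 150, φ(152) = 72, φ(153) = 96, φ(154) = 60, φ(155) = 120, φ(156) = 48, φ(157) = 156, φ(158) = 78, φ(159) = 104, φ(160) = 64, φ(161) = 132, φ(162) = 54, φ(163) = 162, φ(164) = 80, φ(165) = 80, φ(166) = 82, φ(167) = 166, φ(168) = 48, φ(169) = 156, φ(170) = 64, φ(171) = 108, φ(172) = 84, φ(173) = 172, φ(174) = 56, φ(175) = 120, φ(176) = 80, φ(177) = 116, φ(178) = 88, φ(179) = 178, φ(180) = 48, φ(181) = 180, φ(182) = 72, φ(183) = 120, φ(184) = 88, φ(185) = 144, φ(186) = 60, φ(187) = 160, φ(188) = 92, φ(189) = 108, φ(190) = 72, φ(191) = 190, φ(192) = 64, φ(193) = 192, φ(194) = 96, φ(195) = 96, φ(196) = 84, φ(197) = 196. Summing all 197 values: 11894. (Average order: Σ_{n ≤ x} φ(n) ~ (3/π²) x². For x = 197, (3/π²)·197² ≈ 11796.52.)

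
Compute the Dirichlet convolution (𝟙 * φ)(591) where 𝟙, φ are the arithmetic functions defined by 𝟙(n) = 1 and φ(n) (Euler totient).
(𝟙 * φ)(591) = 591

Divisors of 591: [1, 3, 197, 591]. For each d | 591:
  d = 1: 𝟙(1) · φ(591/1) = 1 · 392 = 392
  d = 3: 𝟙(3) · φ(591/3) = 1 · 196 = 196
  d = 197: 𝟙(197) · φ(591/197) = 1 · 2 = 2
  d = 591: 𝟙(591) · φ(591/591) = 1 · 1 = 1
Summing: (𝟙 * φ)(591) = 392 + 196 + 2 + 1 = 591.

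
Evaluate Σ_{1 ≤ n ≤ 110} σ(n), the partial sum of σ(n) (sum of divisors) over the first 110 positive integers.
Σ_{n ≤ 110} σ(n) = 9999

Compute σ(n) for each 1 ≤ n ≤ 110: σ(1) = 1, σ(2) = 3, σ(3) = 4, σ(4) = 7, σ(5) = 6, σ(6) = 12, σ(7) = 8, σ(8) = 15, σ(9) = 13, σ(10) = 18, σ(11) = 12, σ(12) = 28, σ(13) = 14, σ(14) = 24, σ(15) = 24, σ(16) = 31, σ(17) = 18, σ(18) = 39, σ(19) = 20, σ(20) = 42, σ(21) = 32, σ(22) = 36, σ(23) = 24, σ(24) = 60, σ(25) = 31, σ(26) = 42, σ(27) = 40, σ(28) = 56, σ(29) = 30, σ(30) = 72, σ(31) = 32, σ(32) = 63, σ(33) = 48, σ(34) = 54, σ(35) = 48, σ(36) = 91, σ(37) = 38, σ(38) = 60, σ(39) = 56, σ(40) = 90, σ(41) = 42, σ(42) = 96, σ(43) = 44, σ(44) = 84, σ(45) = 78, σ(46) = 72, σ(47) = 48, σ(48) = 124, σ(49) = 57, σ(50) = 93, σ(51) = 72, σ(52) = 98, σ(53) = 54, σ(54) = 120, σ(55) = 72, σ(56) = 120, σ(57) = 80, σ(58) = 90, σ(59) = 60, σ(60) = 168, σ(61) = 62, σ(62) = 96, σ(63) = 104, σ(64) = 127, σ(65) = 84, σ(66) = 144, σ(67) = 68, σ(68) = 126, σ(69) = 96, σ(70) = 144, σ(71) = 72, σ(72) = 195, σ(73) = 74, σ(74) = 114, σ(75) = 124, σ(76) = 140, σ(77) = 96, σ(78) = 168, σ(79) = 80, σ(80) = 186, σ(81) = 121, σ(82) = 126, σ(83) = 84, σ(84) = 224, σ(85) = 108, σ(86) = 132, σ(87) = 120, σ(88) = 180, σ(89) = 90, σ(90) = 234, σ(91) = 112, σ(92) = 168, σ(93) = 128, σ(94) = 144, σ(95) = 120, σ(96) = 252, σ(97) = 98, σ(98) = 171, σ(99) = 156, σ(100) = 217, σ(101) = 102, σ(102) = 216, σ(103) = 104, σ(104) = 210, σ(105) = 192, σ(106) = 162, σ(107) = 108, σ(108) = 280, σ(109) = 110, σ(110) = 216. Summing all 110 values: 9999. (Average order: Σ_{n ≤ x} σ(n) ~ (π²/12) x². For x = 110, (π²/12)·110² ≈ 9951.85.)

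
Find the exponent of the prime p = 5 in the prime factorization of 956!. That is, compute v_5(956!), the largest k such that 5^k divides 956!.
v_5(956!) = 237

Legendre's formula: v_p(n!) = Σ_{k ≥ 1} ⌊n / p^k⌋. For p = 5, n = 956, the terms are:
  ⌊956/5^1⌋ = ⌊956/5⌋ = 191
  ⌊956/5^2⌋ = ⌊956/25⌋ = 38
  ⌊956/5^3⌋ = ⌊956/125⌋ = 7
  ⌊956/5^4⌋ = ⌊956/625⌋ = 1
(the next term ⌊956/5^5⌋ = 0, terminating the sum). Summing: v_5(956!) = 191 + 38 + 7 + 1 = 237.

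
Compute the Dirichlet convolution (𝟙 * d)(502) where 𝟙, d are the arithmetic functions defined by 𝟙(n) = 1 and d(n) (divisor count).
(𝟙 * d)(502) = 9

Divisors of 502: [1, 2, 251, 502]. For each d | 502:
  d = 1: 𝟙(1) · d(502/1) = 1 · 4 = 4
  d = 2: 𝟙(2) · d(502/2) = 1 · 2 = 2
  d = 251: 𝟙(251) · d(502/251) = 1 · 2 = 2
  d = 502: 𝟙(502) · d(502/502) = 1 · 1 = 1
Summing: (𝟙 * d)(502) = 4 + 2 + 2 + 1 = 9.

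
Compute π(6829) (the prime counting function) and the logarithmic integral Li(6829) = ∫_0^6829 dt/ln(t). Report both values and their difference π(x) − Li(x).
π(6829) = 879;  Li(6829) ≈ 894.99;  π(x) − Li(x) ≈ -15.99.

Direct count of primes ≤ 6829 gives π(6829) = 879. Numerical evaluation of the logarithmic integral gives Li(6829) ≈ 894.99. The difference π(x) − Li(x) ≈ -15.99 is typically negative for small/moderate x (Li(x) overestimates), though Littlewood's theorem shows this sign changes infinitely often.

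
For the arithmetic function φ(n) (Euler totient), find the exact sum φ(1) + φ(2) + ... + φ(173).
Σ_{n ≤ 173} φ(n) = 9194

Compute φ(n) for each 1 ≤ n ≤ 173: φ(1) = 1, φ(2) = 1, φ(3) = 2, φ(4) = 2, φ(5) = 4, φ(6) = 2, φ(7) = 6, φ(8) = 4, φ(9) = 6, φ(10) = 4, φ(11) = 10, φ(12) = 4, φ(13) = 12, φ(14) = 6, φ(15) = 8, φ(16) = 8, φ(17) = 16, φ(18) = 6, φ(19) = 18, φ(20) = 8, φ(21) = 12, φ(22) = 10, φ(23) = 22, φ(24) = 8, φ(25) = 20, φ(26) = 12, φ(27) = 18, φ(28) = 12, φ(29) = 28, φ(30) = 8, φ(31) = 30, φ(32) = 16, φ(33) = 20, φ(34) = 16, φ(35) = 24, φ(36) = 12, φ(37) = 36, φ(38) = 18, φ(39) = 24, φ(40) = 16, φ(41) = 40, φ(42) = 12, φ(43) = 42, φ(44) = 20, φ(45) = 24, φ(46) = 22, φ(47) = 46, φ(48) = 16, φ(49) = 42, φ(50) = 20, φ(51) = 32, φ(52) = 24, φ(53) = 52, φ(54) = 18, φ(55) = 40, φ(56) = 24, φ(57) = 36, φ(58) = 28, φ(59) = 58, φ(60) = 16, φ(61) = 60, φ(62) = 30, φ(63) = 36, φ(64) = 32, φ(65) = 48, φ(66) = 20, φ(67) = 66, φ(68) = 32, φ(69) = 44, φ(70) = 24, φ(71) = 70, φ(72) = 24, φ(73) = 72, φ(74) = 36, φ(75) = 40, φ(76) = 36, φ(77) = 60, φ(78) = 24, φ(79) = 78, φ(80) = 32, φ(81) = 54, φ(82) = 40, φ(83) = 82, φ(84) = 24, φ(85) = 64, φ(86) = 42, φ(87) = 56, φ(88) = 40, φ(89) = 88, φ(90) = 24, φ(91) = 72, φ(92) = 44, φ(93) = 60, φ(94) = 46, φ(95) = 72, φ(96) = 32, φ(97) = 96, φ(98) = 42, φ(99) = 60, φ(100) = 40, φ(101) = 100, φ(102) = 32, φ(103) = 102, φ(104) = 48, φ(105) = 48, φ(106) = 52, φ(107) = 106, φ(108) = 36, φ(109) = 108, φ(110) = 40, φ(111) = 72, φ(112) = 48, φ(113) = 112, φ(114) = 36, φ(115) = 88, φ(116) = 56, φ(117) = 72, φ(118) = 58, φ(119) = 96, φ(120) = 32, φ(121) = 110, φ(122) = 60, φ(123) = 80, φ(124) = 60, φ(125) = 100, φ(126) = 36, φ(127) = 126, φ(128) = 64, φ(129) = 84, φ(130) = 48, φ(131) = 130, φ(132) = 40, φ(133) = 108, φ(134) = 66, φ(135) = 72, φ(136) = 64, φ(137) = 136, φ(138) = 44, φ(139) = 138, φ(140) = 48, φ(141) = 92, φ(142) = 70, φ(143) = 120, φ(144) = 48, φ(145) = 112, φ(146) = 72, φ(147) = 84, φ(148) = 72, φ(149) = 148, φ(150) = 40, φ(151) = 150, φ(152) = 72, φ(153) = 96, φ(154) = 60, φ(155) = 120, φ(156) = 48, φ(157) = 156, φ(158) = 78, φ(159) = 104, φ(160) = 64, φ(161) = 132, φ(162) = 54, φ(163) = 162, φ(164) = 80, φ(165) = 80, φ(166) = 82, φ(167) = 166, φ(168) = 48, φ(169) = 156, φ(170) = 64, φ(171) = 108, φ(172) = 84, φ(173) = 172. Summing all 173 values: 9194. (Average order: Σ_{n ≤ x} φ(n) ~ (3/π²) x². For x = 173, (3/π²)·173² ≈ 9097.33.)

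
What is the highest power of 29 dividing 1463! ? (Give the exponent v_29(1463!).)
v_29(1463!) = 51

Legendre's formula: v_p(n!) = Σ_{k ≥ 1} ⌊n / p^k⌋. For p = 29, n = 1463, the terms are:
  ⌊1463/29^1⌋ = ⌊1463/29⌋ = 50
  ⌊1463/29^2⌋ = ⌊1463/841⌋ = 1
(the next term ⌊1463/29^3⌋ = 0, terminating the sum). Summing: v_29(1463!) = 50 + 1 = 51.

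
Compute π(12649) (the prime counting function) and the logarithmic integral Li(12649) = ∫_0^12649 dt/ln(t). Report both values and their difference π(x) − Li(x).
π(12649) = 1511;  Li(12649) ≈ 1530.00;  π(x) − Li(x) ≈ -19.00.

Direct count of primes ≤ 12649 gives π(12649) = 1511. Numerical evaluation of the logarithmic integral gives Li(12649) ≈ 1530.00. The difference π(x) − Li(x) ≈ -19.00 is typically negative for small/moderate x (Li(x) overestimates), though Littlewood's theorem shows this sign changes infinitely often.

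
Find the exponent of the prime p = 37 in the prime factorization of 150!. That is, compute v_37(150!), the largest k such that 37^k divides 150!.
v_37(150!) = 4

Legendre's formula: v_p(n!) = Σ_{k ≥ 1} ⌊n / p^k⌋. For p = 37, n = 150, the terms are:
  ⌊150/37^1⌋ = ⌊150/37⌋ = 4
(the next term ⌊150/37^2⌋ = 0, terminating the sum). Summing: v_37(150!) = 4 = 4.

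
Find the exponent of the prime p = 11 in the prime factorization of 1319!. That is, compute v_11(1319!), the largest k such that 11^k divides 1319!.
v_11(1319!) = 129

Legendre's formula: v_p(n!) = Σ_{k ≥ 1} ⌊n / p^k⌋. For p = 11, n = 1319, the terms are:
  ⌊1319/11^1⌋ = ⌊1319/11⌋ = 119
  ⌊1319/11^2⌋ = ⌊1319/121⌋ = 10
(the next term ⌊1319/11^3⌋ = 0, terminating the sum). Summing: v_11(1319!) = 119 + 10 = 129.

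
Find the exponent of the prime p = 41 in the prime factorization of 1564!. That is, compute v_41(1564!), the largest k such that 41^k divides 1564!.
v_41(1564!) = 38

Legendre's formula: v_p(n!) = Σ_{k ≥ 1} ⌊n / p^k⌋. For p = 41, n = 1564, the terms are:
  ⌊1564/41^1⌋ = ⌊1564/41⌋ = 38
(the next term ⌊1564/41^2⌋ = 0, terminating the sum). Summing: v_41(1564!) = 38 = 38.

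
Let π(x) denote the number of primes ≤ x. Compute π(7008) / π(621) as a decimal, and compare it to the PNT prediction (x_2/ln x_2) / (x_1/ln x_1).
π(7008)/π(621) = 901/114 ≈ 7.9035;  PNT prediction ≈ 8.1964.

π(621) = 114 and π(7008) = 901, so π(7008)/π(621) ≈ 7.9035. The PNT-predicted ratio is (7008/ln(7008)) / (621/ln(621)) ≈ 8.1964. The two agree to within a few percent, as expected.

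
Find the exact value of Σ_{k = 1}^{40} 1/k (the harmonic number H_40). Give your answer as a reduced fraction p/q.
H_40 = 2078178381193813/485721041551200

Direct summation: H_40 = 1 + 1/2 + ... + 1/40. The least common denominator is lcm(1, ..., 40) = 5342931457063200; over this denominator the numerator is 5342931457063200 + 2671465728531600 + 1780977152354400 + 1335732864265800 + 1068586291412640 + 890488576177200 + 763275922437600 + 667866432132900 + 593659050784800 + 534293145706320 + 485721041551200 + 445244288088600 + 410994727466400 + 381637961218800 + 356195430470880 + 333933216066450 + 314290085709600 + 296829525392400 + 281206918792800 + 267146572853160 + 254425307479200 + 242860520775600 + 232301367698400 + 222622144044300 + 213717258282528 + 205497363733200 + 197886350261600 + 190818980609400 + 184239015760800 + 178097715235440 + 172352627647200 + 166966608033225 + 161907013850400 + 157145042854800 + 152655184487520 + 148414762696200 + 144403552893600 + 140603459396400 + 136998242488800 + 133573286426580 = 22859962193131943, so H_40 = 22859962193131943/5342931457063200; reducing by gcd(22859962193131943, 5342931457063200) = 11 gives 2078178381193813/485721041551200 ≈ 4.27854. (The PNT-adjacent estimate ln(40) + γ ≈ 4.26610 matches within O(1/n).)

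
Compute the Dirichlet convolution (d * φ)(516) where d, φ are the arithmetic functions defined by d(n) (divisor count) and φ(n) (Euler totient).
(d * φ)(516) = 1232

Divisors of 516: [1, 2, 3, 4, 6, 12, 43, 86, 129, 172, 258, 516]. For each d | 516:
  d = 1: d(1) · φ(516/1) = 1 · 168 = 168
  d = 2: d(2) · φ(516/2) = 2 · 84 = 168
  d = 3: d(3) · φ(516/3) = 2 · 84 = 168
  d = 4: d(4) · φ(516/4) = 3 · 84 = 252
  d = 6: d(6) · φ(516/6) = 4 · 42 = 168
  d = 12: d(12) · φ(516/12) = 6 · 42 = 252
  d = 43: d(43) · φ(516/43) = 2 · 4 = 8
  d = 86: d(86) · φ(516/86) = 4 · 2 = 8
  d = 129: d(129) · φ(516/129) = 4 · 2 = 8
  d = 172: d(172) · φ(516/172) = 6 · 2 = 12
  d = 258: d(258) · φ(516/258) = 8 · 1 = 8
  d = 516: d(516) · φ(516/516) = 12 · 1 = 12
Summing: (d * φ)(516) = 168 + 168 + 168 + 252 + 168 + 252 + 8 + 8 + 8 + 12 + 8 + 12 = 1232.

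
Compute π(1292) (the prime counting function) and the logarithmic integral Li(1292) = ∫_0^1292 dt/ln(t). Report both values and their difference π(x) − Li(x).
π(1292) = 210;  Li(1292) ≈ 219.08;  π(x) − Li(x) ≈ -9.08.

Direct count of primes ≤ 1292 gives π(1292) = 210. Numerical evaluation of the logarithmic integral gives Li(1292) ≈ 219.08. The difference π(x) − Li(x) ≈ -9.08 is typically negative for small/moderate x (Li(x) overestimates), though Littlewood's theorem shows this sign changes infinitely often.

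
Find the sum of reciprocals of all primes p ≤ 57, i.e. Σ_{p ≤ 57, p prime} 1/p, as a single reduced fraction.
Σ 1/p = 54766551458687142251/32589158477190044730

π(57) = 16, so the primes ≤ 57 are [2, 3, 5, 7, 11, 13, 17, 19, 23, 29, 31, 37, 41, 43, 47, 53]. Summing 1/p over these primes: 54766551458687142251/32589158477190044730 ≈ 1.6805. Mertens estimate ln ln(57) + 0.2615 ≈ 1.6585.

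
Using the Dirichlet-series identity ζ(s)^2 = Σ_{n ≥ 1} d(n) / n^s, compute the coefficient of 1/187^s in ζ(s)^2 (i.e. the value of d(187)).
d(187) = 4

ζ(s)^2 = (Σ 1/m^s)(Σ 1/k^s). The coefficient of 1/n^s in the product is the number of ordered pairs (m, k) with mk = n, which equals d(n). For n = 187, divisors are [1, 11, 17, 187], so d(187) = 4.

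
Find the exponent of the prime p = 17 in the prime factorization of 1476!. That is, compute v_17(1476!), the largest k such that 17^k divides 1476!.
v_17(1476!) = 91

Legendre's formula: v_p(n!) = Σ_{k ≥ 1} ⌊n / p^k⌋. For p = 17, n = 1476, the terms are:
  ⌊1476/17^1⌋ = ⌊1476/17⌋ = 86
  ⌊1476/17^2⌋ = ⌊1476/289⌋ = 5
(the next term ⌊1476/17^3⌋ = 0, terminating the sum). Summing: v_17(1476!) = 86 + 5 = 91.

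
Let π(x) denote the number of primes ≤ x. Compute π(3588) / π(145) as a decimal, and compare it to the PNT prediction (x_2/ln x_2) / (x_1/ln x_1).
π(3588)/π(145) = 502/34 ≈ 14.7647;  PNT prediction ≈ 15.0450.

π(145) = 34 and π(3588) = 502, so π(3588)/π(145) ≈ 14.7647. The PNT-predicted ratio is (3588/ln(3588)) / (145/ln(145)) ≈ 15.0450. The two agree to within a few percent, as expected.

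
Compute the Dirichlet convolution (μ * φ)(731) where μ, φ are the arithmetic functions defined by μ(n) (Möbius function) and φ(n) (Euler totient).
(μ * φ)(731) = 615

Divisors of 731: [1, 17, 43, 731]. For each d | 731:
  d = 1: μ(1) · φ(731/1) = 1 · 672 = 672
  d = 17: μ(17) · φ(731/17) = -1 · 42 = -42
  d = 43: μ(43) · φ(731/43) = -1 · 16 = -16
  d = 731: μ(731) · φ(731/731) = 1 · 1 = 1
Summing: (μ * φ)(731) = 672 + -42 + -16 + 1 = 615.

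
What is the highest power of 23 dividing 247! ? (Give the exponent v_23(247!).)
v_23(247!) = 10

Legendre's formula: v_p(n!) = Σ_{k ≥ 1} ⌊n / p^k⌋. For p = 23, n = 247, the terms are:
  ⌊247/23^1⌋ = ⌊247/23⌋ = 10
(the next term ⌊247/23^2⌋ = 0, terminating the sum). Summing: v_23(247!) = 10 = 10.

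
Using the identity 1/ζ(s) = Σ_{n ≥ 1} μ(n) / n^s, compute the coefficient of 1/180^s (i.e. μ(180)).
μ(180) = 0

Factor n = 180 = 2^2 · 3^2 · 5. μ(n) = 0 if any exponent ≥ 2 (not squarefree); otherwise μ(n) = (−1)^{ω(n)} where ω(n) is the number of distinct prime factors. Applying: μ(180) = 0.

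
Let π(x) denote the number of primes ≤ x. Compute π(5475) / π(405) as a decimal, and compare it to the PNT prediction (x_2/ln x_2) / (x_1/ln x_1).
π(5475)/π(405) = 722/79 ≈ 9.1392;  PNT prediction ≈ 9.4289.

π(405) = 79 and π(5475) = 722, so π(5475)/π(405) ≈ 9.1392. The PNT-predicted ratio is (5475/ln(5475)) / (405/ln(405)) ≈ 9.4289. The two agree to within a few percent, as expected.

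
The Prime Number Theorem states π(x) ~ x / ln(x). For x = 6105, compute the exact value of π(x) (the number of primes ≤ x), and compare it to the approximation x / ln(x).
π(6105) = 796;  x/ln(x) ≈ 700.37;  relative error ≈ 12.01%.

Directly count primes up to 6105: π(6105) = 796. The PNT approximation gives 6105/ln(6105) ≈ 6105/8.71686 ≈ 700.37. Relative error (π(x) − x/ln(x)) / π(x) ≈ 12.01%; the approximation is known to undercount slightly (Li(x) is a better estimate).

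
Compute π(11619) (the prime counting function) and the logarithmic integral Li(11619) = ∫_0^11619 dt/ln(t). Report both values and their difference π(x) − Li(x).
π(11619) = 1397;  Li(11619) ≈ 1420.47;  π(x) − Li(x) ≈ -23.47.

Direct count of primes ≤ 11619 gives π(11619) = 1397. Numerical evaluation of the logarithmic integral gives Li(11619) ≈ 1420.47. The difference π(x) − Li(x) ≈ -23.47 is typically negative for small/moderate x (Li(x) overestimates), though Littlewood's theorem shows this sign changes infinitely often.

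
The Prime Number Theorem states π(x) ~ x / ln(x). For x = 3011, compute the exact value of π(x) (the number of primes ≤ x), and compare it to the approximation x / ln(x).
π(3011) = 432;  x/ln(x) ≈ 375.90;  relative error ≈ 12.99%.

Directly count primes up to 3011: π(3011) = 432. The PNT approximation gives 3011/ln(3011) ≈ 3011/8.01003 ≈ 375.90. Relative error (π(x) − x/ln(x)) / π(x) ≈ 12.99%; the approximation is known to undercount slightly (Li(x) is a better estimate).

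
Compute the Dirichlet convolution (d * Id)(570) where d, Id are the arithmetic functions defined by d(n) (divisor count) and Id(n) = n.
(d * Id)(570) = 2940

Divisors of 570: [1, 2, 3, 5, 6, 10, 15, 19, 30, 38, 57, 95, 114, 190, 285, 570]. For each d | 570:
  d = 1: d(1) · Id(570/1) = 1 · 570 = 570
  d = 2: d(2) · Id(570/2) = 2 · 285 = 570
  d = 3: d(3) · Id(570/3) = 2 · 190 = 380
  d = 5: d(5) · Id(570/5) = 2 · 114 = 228
  d = 6: d(6) · Id(570/6) = 4 · 95 = 380
  d = 10: d(10) · Id(570/10) = 4 · 57 = 228
  d = 15: d(15) · Id(570/15) = 4 · 38 = 152
  d = 19: d(19) · Id(570/19) = 2 · 30 = 60
  d = 30: d(30) · Id(570/30) = 8 · 19 = 152
  d = 38: d(38) · Id(570/38) = 4 · 15 = 60
  d = 57: d(57) · Id(570/57) = 4 · 10 = 40
  d = 95: d(95) · Id(570/95) = 4 · 6 = 24
  d = 114: d(114) · Id(570/114) = 8 · 5 = 40
  d = 190: d(190) · Id(570/190) = 8 · 3 = 24
  d = 285: d(285) · Id(570/285) = 8 · 2 = 16
  d = 570: d(570) · Id(570/570) = 16 · 1 = 16
Summing: (d * Id)(570) = 570 + 570 + 380 + 228 + 380 + 228 + 152 + 60 + 152 + 60 + 40 + 24 + 40 + 24 + 16 + 16 = 2940.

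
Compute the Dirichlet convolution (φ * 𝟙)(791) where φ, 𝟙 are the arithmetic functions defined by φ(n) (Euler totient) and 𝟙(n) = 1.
(φ * 𝟙)(791) = 791

Divisors of 791: [1, 7, 113, 791]. For each d | 791:
  d = 1: φ(1) · 𝟙(791/1) = 1 · 1 = 1
  d = 7: φ(7) · 𝟙(791/7) = 6 · 1 = 6
  d = 113: φ(113) · 𝟙(791/113) = 112 · 1 = 112
  d = 791: φ(791) · 𝟙(791/791) = 672 · 1 = 672
Summing: (φ * 𝟙)(791) = 1 + 6 + 112 + 672 = 791.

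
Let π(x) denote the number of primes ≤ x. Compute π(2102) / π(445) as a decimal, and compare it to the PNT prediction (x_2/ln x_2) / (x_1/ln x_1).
π(2102)/π(445) = 317/86 ≈ 3.6860;  PNT prediction ≈ 3.7650.

π(445) = 86 and π(2102) = 317, so π(2102)/π(445) ≈ 3.6860. The PNT-predicted ratio is (2102/ln(2102)) / (445/ln(445)) ≈ 3.7650. The two agree to within a few percent, as expected.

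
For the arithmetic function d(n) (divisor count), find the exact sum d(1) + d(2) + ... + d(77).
Σ_{n ≤ 77} d(n) = 348

Compute d(n) for each 1 ≤ n ≤ 77: d(1) = 1, d(2) = 2, d(3) = 2, d(4) = 3, d(5) = 2, d(6) = 4, d(7) = 2, d(8) = 4, d(9) = 3, d(10) = 4, d(11) = 2, d(12) = 6, d(13) = 2, d(14) = 4, d(15) = 4, d(16) = 5, d(17) = 2, d(18) = 6, d(19) = 2, d(20) = 6, d(21) = 4, d(22) = 4, d(23) = 2, d(24) = 8, d(25) = 3, d(26) = 4, d(27) = 4, d(28) = 6, d(29) = 2, d(30) = 8, d(31) = 2, d(32) = 6, d(33) = 4, d(34) = 4, d(35) = 4, d(36) = 9, d(37) = 2, d(38) = 4, d(39) = 4, d(40) = 8, d(41) = 2, d(42) = 8, d(43) = 2, d(44) = 6, d(45) = 6, d(46) = 4, d(47) = 2, d(48) = 10, d(49) = 3, d(50) = 6, d(51) = 4, d(52) = 6, d(53) = 2, d(54) = 8, d(55) = 4, d(56) = 8, d(57) = 4, d(58) = 4, d(59) = 2, d(60) = 12, d(61) = 2, d(62) = 4, d(63) = 6, d(64) = 7, d(65) = 4, d(66) = 8, d(67) = 2, d(68) = 6, d(69) = 4, d(70) = 8, d(71) = 2, d(72) = 12, d(73) = 2, d(74) = 4, d(75) = 6, d(76) = 6, d(77) = 4. Summing all 77 values: 348. (Dirichlet's divisor formula: Σ_{n ≤ x} d(n) = x ln(x) + (2γ − 1) x + O(√x). For x = 77, the asymptotic estimate is ≈ 346.36.)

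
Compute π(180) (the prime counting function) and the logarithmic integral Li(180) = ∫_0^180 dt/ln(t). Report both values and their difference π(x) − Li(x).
π(180) = 41;  Li(180) ≈ 46.38;  π(x) − Li(x) ≈ -5.38.

Direct count of primes ≤ 180 gives π(180) = 41. Numerical evaluation of the logarithmic integral gives Li(180) ≈ 46.38. The difference π(x) − Li(x) ≈ -5.38 is typically negative for small/moderate x (Li(x) overestimates), though Littlewood's theorem shows this sign changes infinitely often.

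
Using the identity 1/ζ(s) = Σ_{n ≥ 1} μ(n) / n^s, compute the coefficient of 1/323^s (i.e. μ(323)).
μ(323) = 1

Factor n = 323 = 17 · 19. μ(n) = 0 if any exponent ≥ 2 (not squarefree); otherwise μ(n) = (−1)^{ω(n)} where ω(n) is the number of distinct prime factors. Applying: μ(323) = 1.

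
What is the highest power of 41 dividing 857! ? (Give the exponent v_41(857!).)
v_41(857!) = 20

Legendre's formula: v_p(n!) = Σ_{k ≥ 1} ⌊n / p^k⌋. For p = 41, n = 857, the terms are:
  ⌊857/41^1⌋ = ⌊857/41⌋ = 20
(the next term ⌊857/41^2⌋ = 0, terminating the sum). Summing: v_41(857!) = 20 = 20.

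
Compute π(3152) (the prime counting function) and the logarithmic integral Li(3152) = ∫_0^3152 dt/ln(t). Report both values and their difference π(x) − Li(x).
π(3152) = 446;  Li(3152) ≈ 461.69;  π(x) − Li(x) ≈ -15.69.

Direct count of primes ≤ 3152 gives π(3152) = 446. Numerical evaluation of the logarithmic integral gives Li(3152) ≈ 461.69. The difference π(x) − Li(x) ≈ -15.69 is typically negative for small/moderate x (Li(x) overestimates), though Littlewood's theorem shows this sign changes infinitely often.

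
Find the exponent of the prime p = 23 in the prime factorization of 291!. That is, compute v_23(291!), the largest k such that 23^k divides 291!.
v_23(291!) = 12

Legendre's formula: v_p(n!) = Σ_{k ≥ 1} ⌊n / p^k⌋. For p = 23, n = 291, the terms are:
  ⌊291/23^1⌋ = ⌊291/23⌋ = 12
(the next term ⌊291/23^2⌋ = 0, terminating the sum). Summing: v_23(291!) = 12 = 12.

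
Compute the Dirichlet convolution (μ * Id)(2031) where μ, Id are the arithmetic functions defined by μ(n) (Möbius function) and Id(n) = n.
(μ * Id)(2031) = 1352

Divisors of 2031: [1, 3, 677, 2031]. For each d | 2031:
  d = 1: μ(1) · Id(2031/1) = 1 · 2031 = 2031
  d = 3: μ(3) · Id(2031/3) = -1 · 677 = -677
  d = 677: μ(677) · Id(2031/677) = -1 · 3 = -3
  d = 2031: μ(2031) · Id(2031/2031) = 1 · 1 = 1
Summing: (μ * Id)(2031) = 2031 + -677 + -3 + 1 = 1352.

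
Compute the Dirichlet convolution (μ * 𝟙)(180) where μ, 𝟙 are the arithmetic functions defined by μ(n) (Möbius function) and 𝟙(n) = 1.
(μ * 𝟙)(180) = 0

Divisors of 180: [1, 2, 3, 4, 5, 6, 9, 10, 12, 15, 18, 20, 30, 36, 45, 60, 90, 180]. For each d | 180:
  d = 1: μ(1) · 𝟙(180/1) = 1 · 1 = 1
  d = 2: μ(2) · 𝟙(180/2) = -1 · 1 = -1
  d = 3: μ(3) · 𝟙(180/3) = -1 · 1 = -1
  d = 4: μ(4) · 𝟙(180/4) = 0 · 1 = 0
  d = 5: μ(5) · 𝟙(180/5) = -1 · 1 = -1
  d = 6: μ(6) · 𝟙(180/6) = 1 · 1 = 1
  d = 9: μ(9) · 𝟙(180/9) = 0 · 1 = 0
  d = 10: μ(10) · 𝟙(180/10) = 1 · 1 = 1
  d = 12: μ(12) · 𝟙(180/12) = 0 · 1 = 0
  d = 15: μ(15) · 𝟙(180/15) = 1 · 1 = 1
  d = 18: μ(18) · 𝟙(180/18) = 0 · 1 = 0
  d = 20: μ(20) · 𝟙(180/20) = 0 · 1 = 0
  d = 30: μ(30) · 𝟙(180/30) = -1 · 1 = -1
  d = 36: μ(36) · 𝟙(180/36) = 0 · 1 = 0
  d = 45: μ(45) · 𝟙(180/45) = 0 · 1 = 0
  d = 60: μ(60) · 𝟙(180/60) = 0 · 1 = 0
  d = 90: μ(90) · 𝟙(180/90) = 0 · 1 = 0
  d = 180: μ(180) · 𝟙(180/180) = 0 · 1 = 0
Summing: (μ * 𝟙)(180) = 1 + -1 + -1 + 0 + -1 + 1 + 0 + 1 + 0 + 1 + 0 + 0 + -1 + 0 + 0 + 0 + 0 + 0 = 0.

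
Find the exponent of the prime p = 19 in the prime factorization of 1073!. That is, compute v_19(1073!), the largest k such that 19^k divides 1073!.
v_19(1073!) = 58

Legendre's formula: v_p(n!) = Σ_{k ≥ 1} ⌊n / p^k⌋. For p = 19, n = 1073, the terms are:
  ⌊1073/19^1⌋ = ⌊1073/19⌋ = 56
  ⌊1073/19^2⌋ = ⌊1073/361⌋ = 2
(the next term ⌊1073/19^3⌋ = 0, terminating the sum). Summing: v_19(1073!) = 56 + 2 = 58.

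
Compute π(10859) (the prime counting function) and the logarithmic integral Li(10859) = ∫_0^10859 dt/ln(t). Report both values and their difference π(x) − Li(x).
π(10859) = 1320;  Li(10859) ≈ 1338.98;  π(x) − Li(x) ≈ -18.98.

Direct count of primes ≤ 10859 gives π(10859) = 1320. Numerical evaluation of the logarithmic integral gives Li(10859) ≈ 1338.98. The difference π(x) − Li(x) ≈ -18.98 is typically negative for small/moderate x (Li(x) overestimates), though Littlewood's theorem shows this sign changes infinitely often.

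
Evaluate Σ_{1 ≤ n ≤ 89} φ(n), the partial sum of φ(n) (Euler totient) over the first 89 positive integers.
Σ_{n ≤ 89} φ(n) = 2456

Compute φ(n) for each 1 ≤ n ≤ 89: φ(1) = 1, φ(2) = 1, φ(3) = 2, φ(4) = 2, φ(5) = 4, φ(6) = 2, φ(7) = 6, φ(8) = 4, φ(9) = 6, φ(10) = 4, φ(11) = 10, φ(12) = 4, φ(13) = 12, φ(14) = 6, φ(15) = 8, φ(16) = 8, φ(17) = 16, φ(18) = 6, φ(19) = 18, φ(20) = 8, φ(21) = 12, φ(22) = 10, φ(23) = 22, φ(24) = 8, φ(25) = 20, φ(26) = 12, φ(27) = 18, φ(28) = 12, φ(29) = 28, φ(30) = 8, φ(31) = 30, φ(32) = 16, φ(33) = 20, φ(34) = 16, φ(35) = 24, φ(36) = 12, φ(37) = 36, φ(38) = 18, φ(39) = 24, φ(40) = 16, φ(41) = 40, φ(42) = 12, φ(43) = 42, φ(44) = 20, φ(45) = 24, φ(46) = 22, φ(47) = 46, φ(48) = 16, φ(49) = 42, φ(50) = 20, φ(51) = 32, φ(52) = 24, φ(53) = 52, φ(54) = 18, φ(55) = 40, φ(56) = 24, φ(57) = 36, φ(58) = 28, φ(59) = 58, φ(60) = 16, φ(61) = 60, φ(62) = 30, φ(63) = 36, φ(64) = 32, φ(65) = 48, φ(66) = 20, φ(67) = 66, φ(68) = 32, φ(69) = 44, φ(70) = 24, φ(71) = 70, φ(72) = 24, φ(73) = 72, φ(74) = 36, φ(75) = 40, φ(76) = 36, φ(77) = 60, φ(78) = 24, φ(79) = 78, φ(80) = 32, φ(81) = 54, φ(82) = 40, φ(83) = 82, φ(84) = 24, φ(85) = 64, φ(86) = 42, φ(87) = 56, φ(88) = 40, φ(89) = 88. Summing all 89 values: 2456. (Average order: Σ_{n ≤ x} φ(n) ~ (3/π²) x². For x = 89, (3/π²)·89² ≈ 2407.70.)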